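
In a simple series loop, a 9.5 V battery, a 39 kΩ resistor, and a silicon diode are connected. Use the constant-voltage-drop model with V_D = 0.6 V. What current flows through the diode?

KVL around the loop: 9.5 = V_D + I·R = 0.6 + I × 39 kΩ.
So I = (9.5 − 0.6) / 39 kΩ = 8.9 / 39 = 0.228 mA.

I ≈ 0.23 mA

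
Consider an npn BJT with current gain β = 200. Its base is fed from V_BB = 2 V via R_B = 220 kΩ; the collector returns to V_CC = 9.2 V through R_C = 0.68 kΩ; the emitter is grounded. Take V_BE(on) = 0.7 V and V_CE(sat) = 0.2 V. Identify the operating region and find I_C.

active; I_C ≈ 1.2 mA

Assume active. Base-emitter loop: I_B = (V_BB − V_BE)/R_B = (2 − 0.7)/220 = 0.00591 mA.
I_C = β·I_B = 200×0.00591 = 1.18 mA.
V_CE = V_CC − I_C·R_C = 9.2 − 1.18×0.68 = 8.4 V > V_CE(sat), so the active-region assumption holds.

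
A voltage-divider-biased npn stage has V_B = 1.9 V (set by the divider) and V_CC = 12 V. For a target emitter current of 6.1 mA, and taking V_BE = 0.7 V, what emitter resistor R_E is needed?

V_E = V_B − V_BE = 1.9 − 0.7 = 1.2 V.
R_E = V_E / I_E = 1.2 / 6.1 = 0.197 kΩ.

R_E ≈ 0.2 kΩ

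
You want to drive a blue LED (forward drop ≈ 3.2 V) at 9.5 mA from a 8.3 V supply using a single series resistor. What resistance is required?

The resistor drops V_S − V_D = 8.3 − 3.2 = 5.1 V at 9.5 mA.
R = 5.1 V / 9.5 mA = 0.537 kΩ.

R ≈ 0.54 kΩ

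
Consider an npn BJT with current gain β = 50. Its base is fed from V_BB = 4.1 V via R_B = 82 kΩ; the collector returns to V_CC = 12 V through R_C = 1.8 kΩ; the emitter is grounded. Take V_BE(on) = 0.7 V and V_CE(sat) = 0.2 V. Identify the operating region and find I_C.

Assume active. Base-emitter loop: I_B = (V_BB − V_BE)/R_B = (4.1 − 0.7)/82 = 0.0415 mA.
I_C = β·I_B = 50×0.0415 = 2.07 mA.
V_CE = V_CC − I_C·R_C = 12 − 2.07×1.8 = 8.27 V > V_CE(sat), so the active-region assumption holds.

active; I_C ≈ 2.1 mA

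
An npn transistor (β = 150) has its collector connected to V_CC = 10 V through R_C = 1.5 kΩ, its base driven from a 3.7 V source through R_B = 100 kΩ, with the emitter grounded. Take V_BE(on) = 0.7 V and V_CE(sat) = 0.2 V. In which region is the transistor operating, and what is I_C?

active; I_C ≈ 4.5 mA

Assume active. Base-emitter loop: I_B = (V_BB − V_BE)/R_B = (3.7 − 0.7)/100 = 0.03 mA.
I_C = β·I_B = 150×0.03 = 4.5 mA.
V_CE = V_CC − I_C·R_C = 10 − 4.5×1.5 = 3.25 V > V_CE(sat), so the active-region assumption holds.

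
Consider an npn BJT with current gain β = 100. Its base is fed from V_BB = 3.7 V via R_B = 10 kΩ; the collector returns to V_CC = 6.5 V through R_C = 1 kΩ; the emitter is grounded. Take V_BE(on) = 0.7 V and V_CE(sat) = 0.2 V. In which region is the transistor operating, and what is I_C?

Assume active: I_B = (3.7 − 0.7)/10 = 0.3 mA, giving I_C = β·I_B = 30 mA.
But then V_CE = 6.5 − 30×1 = -23.5 V < V_CE(sat) = 0.2 V — impossible in the active region.
So the transistor is saturated. With V_CE = 0.2 V, I_C = (V_CC − 0.2)/R_C = 6.3/1 = 6.3 mA.
Check: β·I_B = 30 mA > I_C = 6.3 mA, confirming saturation.

saturation; I_C ≈ 6.3 mA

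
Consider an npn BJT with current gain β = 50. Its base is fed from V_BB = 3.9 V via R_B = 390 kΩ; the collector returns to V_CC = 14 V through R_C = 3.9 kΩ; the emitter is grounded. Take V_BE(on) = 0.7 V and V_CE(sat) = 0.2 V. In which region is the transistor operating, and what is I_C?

Assume active. Base-emitter loop: I_B = (V_BB − V_BE)/R_B = (3.9 − 0.7)/390 = 0.00821 mA.
I_C = β·I_B = 50×0.00821 = 0.41 mA.
V_CE = V_CC − I_C·R_C = 14 − 0.41×3.9 = 12.4 V > V_CE(sat), so the active-region assumption holds.

active; I_C ≈ 0.41 mA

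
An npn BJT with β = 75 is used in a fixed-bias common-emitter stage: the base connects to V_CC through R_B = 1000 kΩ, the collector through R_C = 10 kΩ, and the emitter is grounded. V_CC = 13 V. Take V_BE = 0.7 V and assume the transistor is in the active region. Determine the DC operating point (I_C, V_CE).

Base loop: V_CC = I_B·R_B + V_BE, so I_B = (13 − 0.7)/1000 kΩ = 0.0123 mA.
In the active region I_C = β·I_B = 75 × 0.0123 = 0.922 mA.
Collector loop: V_CE = V_CC − I_C·R_C = 13 − 0.922×10 = 3.78 V.
Since V_CE = 3.78 V > V_CE(sat) ≈ 0.2 V, the transistor is in the active region as assumed.

I_C ≈ 0.92 mA, V_CE ≈ 3.8 V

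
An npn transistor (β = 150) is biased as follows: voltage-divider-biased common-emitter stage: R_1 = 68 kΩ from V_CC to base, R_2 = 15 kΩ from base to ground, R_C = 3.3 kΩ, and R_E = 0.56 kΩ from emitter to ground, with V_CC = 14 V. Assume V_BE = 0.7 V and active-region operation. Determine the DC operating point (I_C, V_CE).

Thevenize the base divider: V_Th = V_CC·R_2/(R_1+R_2) = 14×15/83 = 2.53 V, R_Th = R_1‖R_2 = 12.3 kΩ.
Base-emitter loop: V_Th = I_B·R_Th + V_BE + (β+1)I_B·R_E, so I_B = (2.53 − 0.7) / (12.3 + 151×0.56) = 0.0189 mA.
I_C = β·I_B = 150×0.0189 = 2.83 mA, and I_E = (β+1)I_B = 2.85 mA.
V_CE = V_CC − I_C·R_C − I_E·R_E = 14 − 2.83×3.3 − 2.85×0.56 = 3.05 V.
V_CE = 3.05 V > 0.2 V confirms active-region operation.

I_C ≈ 2.8 mA, V_CE ≈ 3 V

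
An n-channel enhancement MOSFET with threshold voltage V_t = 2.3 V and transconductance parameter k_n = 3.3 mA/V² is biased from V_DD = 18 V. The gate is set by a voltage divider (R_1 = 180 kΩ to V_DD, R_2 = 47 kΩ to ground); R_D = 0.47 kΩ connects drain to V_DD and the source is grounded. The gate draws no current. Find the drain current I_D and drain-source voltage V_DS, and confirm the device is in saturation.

V_G = V_DD·R_2/(R_1+R_2) = 18×47/227 = 3.73 V. With the source grounded, V_GS = V_G = 3.73 V.
Assume saturation: I_D = (k_n/2)(V_GS − V_t)² = (3.3/2)×(3.73 − 2.3)² = 1.65×1.43² = 3.36 mA.
V_DS = V_DD − I_D·R_D = 18 − 3.36×0.47 = 16.4 V.
Saturation requires V_DS ≥ V_GS − V_t = 1.43 V; 16.4 ≥ 1.43 ✓.

I_D ≈ 3.4 mA, V_DS ≈ 16 V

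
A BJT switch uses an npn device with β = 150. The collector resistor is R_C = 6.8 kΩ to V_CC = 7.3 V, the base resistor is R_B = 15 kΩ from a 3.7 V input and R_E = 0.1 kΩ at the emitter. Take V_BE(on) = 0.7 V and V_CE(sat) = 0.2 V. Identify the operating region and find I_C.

saturation; I_C ≈ 1 mA

Assume active: I_B = (3.7 − 0.7)/(15 + 151×0.1) = 0.0997 mA, I_C = β·I_B = 15 mA.
Then V_CE = 7.3 − 15×6.8 − 15×0.1 = -95.9 V < 0.2 V — the active assumption fails.
Re-solve with V_CE = 0.2 V. KCL at the emitter: V_E/R_E = (V_BB−0.7−V_E)/R_B + (V_CC−0.2−V_E)/R_C, giving V_E = 0.122 V.
I_C = (V_CC − 0.2 − V_E)/R_C = (7.1 − 0.122)/6.8 = 1.03 mA.
Check: I_B = (3 − 0.122)/15 = 0.192 mA, and β·I_B = 28.8 mA > I_C, confirming saturation.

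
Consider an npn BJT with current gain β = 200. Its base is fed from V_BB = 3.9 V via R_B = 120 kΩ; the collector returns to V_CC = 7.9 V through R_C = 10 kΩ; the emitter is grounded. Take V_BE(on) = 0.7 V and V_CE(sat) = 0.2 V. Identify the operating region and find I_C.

Assume active: I_B = (3.9 − 0.7)/120 = 0.0267 mA, giving I_C = β·I_B = 5.33 mA.
But then V_CE = 7.9 − 5.33×10 = -45.4 V < V_CE(sat) = 0.2 V — impossible in the active region.
So the transistor is saturated. With V_CE = 0.2 V, I_C = (V_CC − 0.2)/R_C = 7.7/10 = 0.77 mA.
Check: β·I_B = 5.33 mA > I_C = 0.77 mA, confirming saturation.

saturation; I_C ≈ 0.77 mA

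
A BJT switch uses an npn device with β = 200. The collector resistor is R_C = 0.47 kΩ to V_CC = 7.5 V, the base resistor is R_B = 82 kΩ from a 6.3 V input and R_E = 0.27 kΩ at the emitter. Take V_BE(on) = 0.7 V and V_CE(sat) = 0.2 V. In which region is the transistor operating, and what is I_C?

active; I_C ≈ 8.2 mA

Assume active. Base-emitter loop: I_B = (V_BB − V_BE)/(R_B + (β+1)R_E) = (6.3 − 0.7)/(82 + 201×0.27) = 0.0411 mA.
I_C = β·I_B = 200×0.0411 = 8.22 mA.
V_CE = V_CC − I_C·R_C − I_E·R_E = 7.5 − 8.22×0.47 − 8.26×0.27 = 1.41 V > V_CE(sat), so the active-region assumption holds.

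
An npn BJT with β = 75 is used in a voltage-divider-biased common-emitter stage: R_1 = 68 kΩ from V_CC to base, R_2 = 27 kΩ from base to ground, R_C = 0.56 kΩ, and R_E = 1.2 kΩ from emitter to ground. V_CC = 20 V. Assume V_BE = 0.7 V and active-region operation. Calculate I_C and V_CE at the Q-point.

Thevenize the base divider: V_Th = V_CC·R_2/(R_1+R_2) = 20×27/95 = 5.68 V, R_Th = R_1‖R_2 = 19.3 kΩ.
Base-emitter loop: V_Th = I_B·R_Th + V_BE + (β+1)I_B·R_E, so I_B = (5.68 − 0.7) / (19.3 + 76×1.2) = 0.0451 mA.
I_C = β·I_B = 75×0.0451 = 3.38 mA, and I_E = (β+1)I_B = 3.43 mA.
V_CE = V_CC − I_C·R_C − I_E·R_E = 20 − 3.38×0.56 − 3.43×1.2 = 14 V.
V_CE = 14 V > 0.2 V confirms active-region operation.

I_C ≈ 3.4 mA, V_CE ≈ 14 V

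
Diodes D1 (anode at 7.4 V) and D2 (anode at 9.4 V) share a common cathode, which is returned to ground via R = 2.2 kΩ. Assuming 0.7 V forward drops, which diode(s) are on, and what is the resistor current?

Only D2 conducts; I_R ≈ 4 mA

Assume both conduct. Then node N would need to be at both 7.4−0.7 = 6.7 V and 9.4−0.7 = 8.7 V, which is impossible.
Assume only D2 conducts: V_N = 9.4 − 0.7 = 8.7 V, so I_R = 8.7/2.2 = 3.95 mA.
Check D1: its anode-to-cathode voltage is 7.4 − 8.7 = -1.3 V < 0.7 V, so it is off. The assumption is consistent.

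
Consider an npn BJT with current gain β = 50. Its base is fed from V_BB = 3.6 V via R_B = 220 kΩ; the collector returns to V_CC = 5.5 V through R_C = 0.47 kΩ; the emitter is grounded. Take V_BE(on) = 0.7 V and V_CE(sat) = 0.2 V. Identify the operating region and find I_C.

Assume active. Base-emitter loop: I_B = (V_BB − V_BE)/R_B = (3.6 − 0.7)/220 = 0.0132 mA.
I_C = β·I_B = 50×0.0132 = 0.659 mA.
V_CE = V_CC − I_C·R_C = 5.5 − 0.659×0.47 = 5.19 V > V_CE(sat), so the active-region assumption holds.

active; I_C ≈ 0.66 mA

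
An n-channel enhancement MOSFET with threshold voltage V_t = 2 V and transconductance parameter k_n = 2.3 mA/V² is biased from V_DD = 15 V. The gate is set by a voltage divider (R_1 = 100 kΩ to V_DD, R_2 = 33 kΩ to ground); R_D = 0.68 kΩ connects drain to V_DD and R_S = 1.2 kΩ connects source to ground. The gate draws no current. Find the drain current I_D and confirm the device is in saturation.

V_G = V_DD·R_2/(R_1+R_2) = 15×33/133 = 3.72 V.
Assume saturation: I_D = (k_n/2)(V_GS − V_t)² with V_GS = V_G − I_D·R_S = 3.72 − 1.2·I_D.
Substituting gives 1.66·I_D² − 5.75·I_D + 3.41 = 0, with roots I_D = 0.758 or 2.72 mA.
The root I_D = 2.72 mA gives V_GS = 0.463 V ≤ V_t, so take I_D = 0.758 mA.
Then V_GS = 2.81 V and V_DS = V_DD − I_D(R_D+R_S) = 15 − 0.758×1.88 = 13.6 V.
Saturation requires V_DS ≥ V_GS − V_t = 0.812 V; 13.6 ≥ 0.812 ✓.

I_D ≈ 0.76 mA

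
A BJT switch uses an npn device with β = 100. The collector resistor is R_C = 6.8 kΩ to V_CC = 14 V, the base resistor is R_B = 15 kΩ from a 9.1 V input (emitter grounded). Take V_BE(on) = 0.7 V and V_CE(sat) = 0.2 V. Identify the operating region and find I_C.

saturation; I_C ≈ 2 mA

Assume active: I_B = (9.1 − 0.7)/15 = 0.56 mA, giving I_C = β·I_B = 56 mA.
But then V_CE = 14 − 56×6.8 = -367 V < V_CE(sat) = 0.2 V — impossible in the active region.
So the transistor is saturated. With V_CE = 0.2 V, I_C = (V_CC − 0.2)/R_C = 13.8/6.8 = 2.03 mA.
Check: β·I_B = 56 mA > I_C = 2.03 mA, confirming saturation.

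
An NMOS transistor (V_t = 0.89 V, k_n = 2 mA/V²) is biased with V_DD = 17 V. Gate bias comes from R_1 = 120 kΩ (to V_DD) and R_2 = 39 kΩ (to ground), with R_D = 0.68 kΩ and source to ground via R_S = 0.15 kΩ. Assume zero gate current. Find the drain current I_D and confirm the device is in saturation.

V_G = V_DD·R_2/(R_1+R_2) = 17×39/159 = 4.17 V.
Assume saturation: I_D = (k_n/2)(V_GS − V_t)² with V_GS = V_G − I_D·R_S = 4.17 − 0.15·I_D.
Substituting gives 0.0225·I_D² − 1.98·I_D + 10.8 = 0, with roots I_D = 5.8 or 82.4 mA.
The root I_D = 82.4 mA gives V_GS = -8.19 V ≤ V_t, so take I_D = 5.8 mA.
Then V_GS = 3.3 V and V_DS = V_DD − I_D(R_D+R_S) = 17 − 5.8×0.83 = 12.2 V.
Saturation requires V_DS ≥ V_GS − V_t = 2.41 V; 12.2 ≥ 2.41 ✓.

I_D ≈ 5.8 mA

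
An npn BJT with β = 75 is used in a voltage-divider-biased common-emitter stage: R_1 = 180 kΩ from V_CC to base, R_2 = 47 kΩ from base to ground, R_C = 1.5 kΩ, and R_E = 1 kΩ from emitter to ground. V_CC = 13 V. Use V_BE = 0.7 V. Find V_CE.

Thevenize the base divider: V_Th = V_CC·R_2/(R_1+R_2) = 13×47/227 = 2.69 V, R_Th = R_1‖R_2 = 37.3 kΩ.
Base-emitter loop: V_Th = I_B·R_Th + V_BE + (β+1)I_B·R_E, so I_B = (2.69 − 0.7) / (37.3 + 76×1) = 0.0176 mA.
I_C = β·I_B = 75×0.0176 = 1.32 mA, and I_E = (β+1)I_B = 1.34 mA.
V_CE = V_CC − I_C·R_C − I_E·R_E = 13 − 1.32×1.5 − 1.34×1 = 9.69 V.
V_CE = 9.69 V > 0.2 V confirms active-region operation.

V_CE ≈ 9.7 V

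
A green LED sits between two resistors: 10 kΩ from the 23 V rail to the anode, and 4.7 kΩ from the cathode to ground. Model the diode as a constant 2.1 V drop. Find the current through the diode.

The two resistors are in series with the diode, so KVL gives 23 = I·10 + 2.1 + I·4.7.
I = (23 − 2.1) / (10 + 4.7) kΩ = 20.9 / 14.7 = 1.42 mA.

I ≈ 1.4 mA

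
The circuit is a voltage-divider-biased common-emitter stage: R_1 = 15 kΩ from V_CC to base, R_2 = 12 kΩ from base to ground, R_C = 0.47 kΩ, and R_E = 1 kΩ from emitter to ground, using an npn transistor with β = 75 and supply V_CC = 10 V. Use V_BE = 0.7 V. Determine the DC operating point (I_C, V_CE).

I_C ≈ 3.4 mA, V_CE ≈ 5 V

Thevenize the base divider: V_Th = V_CC·R_2/(R_1+R_2) = 10×12/27 = 4.44 V, R_Th = R_1‖R_2 = 6.67 kΩ.
Base-emitter loop: V_Th = I_B·R_Th + V_BE + (β+1)I_B·R_E, so I_B = (4.44 − 0.7) / (6.67 + 76×1) = 0.0453 mA.
I_C = β·I_B = 75×0.0453 = 3.4 mA, and I_E = (β+1)I_B = 3.44 mA.
V_CE = V_CC − I_C·R_C − I_E·R_E = 10 − 3.4×0.47 − 3.44×1 = 4.96 V.
V_CE = 4.96 V > 0.2 V confirms active-region operation.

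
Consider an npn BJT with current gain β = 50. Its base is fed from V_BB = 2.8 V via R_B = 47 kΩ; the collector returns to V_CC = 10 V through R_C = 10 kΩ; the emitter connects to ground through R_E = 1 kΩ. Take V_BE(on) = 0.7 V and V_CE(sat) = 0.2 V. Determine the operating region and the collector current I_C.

Assume active: I_B = (2.8 − 0.7)/(47 + 51×1) = 0.0214 mA, I_C = β·I_B = 1.07 mA.
Then V_CE = 10 − 1.07×10 − 1.09×1 = -1.81 V < 0.2 V — the active assumption fails.
Re-solve with V_CE = 0.2 V. KCL at the emitter: V_E/R_E = (V_BB−0.7−V_E)/R_B + (V_CC−0.2−V_E)/R_C, giving V_E = 0.914 V.
I_C = (V_CC − 0.2 − V_E)/R_C = (9.8 − 0.914)/10 = 0.889 mA.
Check: I_B = (2.1 − 0.914)/47 = 0.0252 mA, and β·I_B = 1.26 mA > I_C, confirming saturation.

saturation; I_C ≈ 0.89 mA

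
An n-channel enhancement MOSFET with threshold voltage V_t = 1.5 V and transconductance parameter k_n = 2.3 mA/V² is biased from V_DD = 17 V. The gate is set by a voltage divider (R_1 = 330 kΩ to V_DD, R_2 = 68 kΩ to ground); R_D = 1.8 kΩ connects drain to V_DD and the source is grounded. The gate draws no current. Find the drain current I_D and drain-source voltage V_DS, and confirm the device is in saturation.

V_G = V_DD·R_2/(R_1+R_2) = 17×68/398 = 2.9 V. With the source grounded, V_GS = V_G = 2.9 V.
Assume saturation: I_D = (k_n/2)(V_GS − V_t)² = (2.3/2)×(2.9 − 1.5)² = 1.15×1.4² = 2.27 mA.
V_DS = V_DD − I_D·R_D = 17 − 2.27×1.8 = 12.9 V.
Saturation requires V_DS ≥ V_GS − V_t = 1.4 V; 12.9 ≥ 1.4 ✓.

I_D ≈ 2.3 mA, V_DS ≈ 13 V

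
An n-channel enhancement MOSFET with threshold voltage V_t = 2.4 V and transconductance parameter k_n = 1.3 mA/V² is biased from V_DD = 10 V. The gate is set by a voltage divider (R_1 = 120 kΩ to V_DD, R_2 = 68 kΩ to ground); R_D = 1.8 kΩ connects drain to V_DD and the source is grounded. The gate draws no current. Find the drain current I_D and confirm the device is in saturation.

I_D ≈ 0.96 mA

V_G = V_DD·R_2/(R_1+R_2) = 10×68/188 = 3.62 V. With the source grounded, V_GS = V_G = 3.62 V.
Assume saturation: I_D = (k_n/2)(V_GS − V_t)² = (1.3/2)×(3.62 − 2.4)² = 0.65×1.22² = 0.963 mA.
V_DS = V_DD − I_D·R_D = 10 − 0.963×1.8 = 8.27 V.
Saturation requires V_DS ≥ V_GS − V_t = 1.22 V; 8.27 ≥ 1.22 ✓.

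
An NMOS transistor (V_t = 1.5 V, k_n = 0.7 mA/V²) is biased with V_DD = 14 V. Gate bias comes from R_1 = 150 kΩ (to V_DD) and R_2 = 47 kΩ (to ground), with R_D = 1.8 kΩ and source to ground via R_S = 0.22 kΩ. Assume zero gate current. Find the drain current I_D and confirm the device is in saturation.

V_G = V_DD·R_2/(R_1+R_2) = 14×47/197 = 3.34 V.
Assume saturation: I_D = (k_n/2)(V_GS − V_t)² with V_GS = V_G − I_D·R_S = 3.34 − 0.22·I_D.
Substituting gives 0.0169·I_D² − 1.28·I_D + 1.19 = 0, with roots I_D = 0.935 or 74.8 mA.
The root I_D = 74.8 mA gives V_GS = -13.1 V ≤ V_t, so take I_D = 0.935 mA.
Then V_GS = 3.13 V and V_DS = V_DD − I_D(R_D+R_S) = 14 − 0.935×2.02 = 12.1 V.
Saturation requires V_DS ≥ V_GS − V_t = 1.63 V; 12.1 ≥ 1.63 ✓.

I_D ≈ 0.93 mA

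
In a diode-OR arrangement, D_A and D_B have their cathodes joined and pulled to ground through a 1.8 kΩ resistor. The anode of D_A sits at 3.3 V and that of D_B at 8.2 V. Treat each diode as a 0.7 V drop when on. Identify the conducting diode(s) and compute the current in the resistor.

Only D_B conducts; I_R ≈ 4.2 mA

Assume both conduct. Then node N would need to be at both 3.3−0.7 = 2.6 V and 8.2−0.7 = 7.5 V, which is impossible.
Assume only D_B conducts: V_N = 8.2 − 0.7 = 7.5 V, so I_R = 7.5/1.8 = 4.17 mA.
Check D_A: its anode-to-cathode voltage is 3.3 − 7.5 = -4.2 V < 0.7 V, so it is off. The assumption is consistent.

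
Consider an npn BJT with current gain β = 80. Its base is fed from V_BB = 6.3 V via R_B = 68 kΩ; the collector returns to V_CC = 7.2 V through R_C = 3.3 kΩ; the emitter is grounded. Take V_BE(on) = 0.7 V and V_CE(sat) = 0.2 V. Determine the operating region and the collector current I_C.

Assume active: I_B = (6.3 − 0.7)/68 = 0.0824 mA, giving I_C = β·I_B = 6.59 mA.
But then V_CE = 7.2 − 6.59×3.3 = -14.5 V < V_CE(sat) = 0.2 V — impossible in the active region.
So the transistor is saturated. With V_CE = 0.2 V, I_C = (V_CC − 0.2)/R_C = 7/3.3 = 2.12 mA.
Check: β·I_B = 6.59 mA > I_C = 2.12 mA, confirming saturation.

saturation; I_C ≈ 2.1 mA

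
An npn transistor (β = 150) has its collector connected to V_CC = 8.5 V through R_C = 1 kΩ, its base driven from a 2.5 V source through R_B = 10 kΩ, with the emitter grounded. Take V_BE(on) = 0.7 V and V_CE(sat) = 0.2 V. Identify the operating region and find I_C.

Assume active: I_B = (2.5 − 0.7)/10 = 0.18 mA, giving I_C = β·I_B = 27 mA.
But then V_CE = 8.5 − 27×1 = -18.5 V < V_CE(sat) = 0.2 V — impossible in the active region.
So the transistor is saturated. With V_CE = 0.2 V, I_C = (V_CC − 0.2)/R_C = 8.3/1 = 8.3 mA.
Check: β·I_B = 27 mA > I_C = 8.3 mA, confirming saturation.

saturation; I_C ≈ 8.3 mA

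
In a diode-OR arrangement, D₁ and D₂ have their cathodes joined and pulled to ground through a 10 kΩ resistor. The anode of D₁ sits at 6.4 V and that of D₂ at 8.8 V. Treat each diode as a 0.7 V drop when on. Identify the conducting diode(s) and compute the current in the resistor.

Assume both conduct. Then node N would need to be at both 6.4−0.7 = 5.7 V and 8.8−0.7 = 8.1 V, which is impossible.
Assume only D₂ conducts: V_N = 8.8 − 0.7 = 8.1 V, so I_R = 8.1/10 = 0.81 mA.
Check D₁: its anode-to-cathode voltage is 6.4 − 8.1 = -1.7 V < 0.7 V, so it is off. The assumption is consistent.

Only D₂ conducts; I_R ≈ 0.81 mA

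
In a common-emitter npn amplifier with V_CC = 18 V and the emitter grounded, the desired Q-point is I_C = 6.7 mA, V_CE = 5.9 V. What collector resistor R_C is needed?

R_C ≈ 1.8 kΩ

Collector loop: V_CC = I_C·R_C + V_CE.
R_C = (V_CC − V_CE)/I_C = (18 − 5.9)/6.7 = 1.81 kΩ.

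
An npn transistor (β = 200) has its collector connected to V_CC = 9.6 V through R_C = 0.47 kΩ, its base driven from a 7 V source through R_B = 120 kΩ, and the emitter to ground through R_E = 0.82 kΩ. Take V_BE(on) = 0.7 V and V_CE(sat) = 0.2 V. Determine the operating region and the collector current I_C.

Assume active. Base-emitter loop: I_B = (V_BB − V_BE)/(R_B + (β+1)R_E) = (7 − 0.7)/(120 + 201×0.82) = 0.0221 mA.
I_C = β·I_B = 200×0.0221 = 4.42 mA.
V_CE = V_CC − I_C·R_C − I_E·R_E = 9.6 − 4.42×0.47 − 4.45×0.82 = 3.88 V > V_CE(sat), so the active-region assumption holds.

active; I_C ≈ 4.4 mA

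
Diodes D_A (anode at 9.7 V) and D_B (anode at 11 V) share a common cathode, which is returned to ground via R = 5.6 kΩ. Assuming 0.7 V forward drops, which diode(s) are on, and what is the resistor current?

Only D_B conducts; I_R ≈ 1.8 mA

Assume both conduct. Then node N would need to be at both 9.7−0.7 = 9 V and 11−0.7 = 10.3 V, which is impossible.
Assume only D_B conducts: V_N = 11 − 0.7 = 10.3 V, so I_R = 10.3/5.6 = 1.84 mA.
Check D_A: its anode-to-cathode voltage is 9.7 − 10.3 = -0.6 V < 0.7 V, so it is off. The assumption is consistent.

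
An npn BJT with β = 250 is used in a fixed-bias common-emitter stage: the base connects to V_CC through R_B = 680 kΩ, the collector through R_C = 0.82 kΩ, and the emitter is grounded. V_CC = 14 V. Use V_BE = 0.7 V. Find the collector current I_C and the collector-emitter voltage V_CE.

Base loop: V_CC = I_B·R_B + V_BE, so I_B = (14 − 0.7)/680 kΩ = 0.0196 mA.
In the active region I_C = β·I_B = 250 × 0.0196 = 4.89 mA.
Collector loop: V_CE = V_CC − I_C·R_C = 14 − 4.89×0.82 = 9.99 V.
Since V_CE = 9.99 V > V_CE(sat) ≈ 0.2 V, the transistor is in the active region as assumed.

I_C ≈ 4.9 mA, V_CE ≈ 10 V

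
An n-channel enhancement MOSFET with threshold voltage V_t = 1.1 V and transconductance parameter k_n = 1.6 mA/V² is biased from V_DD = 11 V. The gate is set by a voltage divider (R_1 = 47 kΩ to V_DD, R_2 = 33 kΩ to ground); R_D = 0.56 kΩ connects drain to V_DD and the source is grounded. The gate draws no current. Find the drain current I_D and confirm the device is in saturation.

I_D ≈ 9.5 mA

V_G = V_DD·R_2/(R_1+R_2) = 11×33/80 = 4.54 V. With the source grounded, V_GS = V_G = 4.54 V.
Assume saturation: I_D = (k_n/2)(V_GS − V_t)² = (1.6/2)×(4.54 − 1.1)² = 0.8×3.44² = 9.45 mA.
V_DS = V_DD − I_D·R_D = 11 − 9.45×0.56 = 5.71 V.
Saturation requires V_DS ≥ V_GS − V_t = 3.44 V; 5.71 ≥ 3.44 ✓.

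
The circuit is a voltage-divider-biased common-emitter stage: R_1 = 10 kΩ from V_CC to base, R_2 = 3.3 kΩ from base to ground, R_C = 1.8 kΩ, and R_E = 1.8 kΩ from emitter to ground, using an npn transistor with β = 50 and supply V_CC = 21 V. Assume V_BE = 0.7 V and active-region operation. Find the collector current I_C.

Thevenize the base divider: V_Th = V_CC·R_2/(R_1+R_2) = 21×3.3/13.3 = 5.21 V, R_Th = R_1‖R_2 = 2.48 kΩ.
Base-emitter loop: V_Th = I_B·R_Th + V_BE + (β+1)I_B·R_E, so I_B = (5.21 − 0.7) / (2.48 + 51×1.8) = 0.0478 mA.
I_C = β·I_B = 50×0.0478 = 2.39 mA, and I_E = (β+1)I_B = 2.44 mA.
V_CE = V_CC − I_C·R_C − I_E·R_E = 21 − 2.39×1.8 − 2.44×1.8 = 12.3 V.
V_CE = 12.3 V > 0.2 V confirms active-region operation.

I_C ≈ 2.4 mA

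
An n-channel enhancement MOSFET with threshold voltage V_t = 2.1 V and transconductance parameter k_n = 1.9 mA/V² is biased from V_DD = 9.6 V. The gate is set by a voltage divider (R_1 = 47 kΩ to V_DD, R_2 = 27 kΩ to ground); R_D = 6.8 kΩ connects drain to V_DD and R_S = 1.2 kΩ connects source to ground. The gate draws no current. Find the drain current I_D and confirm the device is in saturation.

V_G = V_DD·R_2/(R_1+R_2) = 9.6×27/74 = 3.5 V.
Assume saturation: I_D = (k_n/2)(V_GS − V_t)² with V_GS = V_G − I_D·R_S = 3.5 − 1.2·I_D.
Substituting gives 1.37·I_D² − 4.2·I_D + 1.87 = 0, with roots I_D = 0.54 or 2.53 mA.
The root I_D = 2.53 mA gives V_GS = 0.469 V ≤ V_t, so take I_D = 0.54 mA.
Then V_GS = 2.85 V and V_DS = V_DD − I_D(R_D+R_S) = 9.6 − 0.54×8 = 5.28 V.
Saturation requires V_DS ≥ V_GS − V_t = 0.754 V; 5.28 ≥ 0.754 ✓.

I_D ≈ 0.54 mA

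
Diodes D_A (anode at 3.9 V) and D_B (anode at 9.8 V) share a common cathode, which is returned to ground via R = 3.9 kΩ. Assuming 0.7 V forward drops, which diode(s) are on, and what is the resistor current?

Assume both conduct. Then node N would need to be at both 3.9−0.7 = 3.2 V and 9.8−0.7 = 9.1 V, which is impossible.
Assume only D_B conducts: V_N = 9.8 − 0.7 = 9.1 V, so I_R = 9.1/3.9 = 2.33 mA.
Check D_A: its anode-to-cathode voltage is 3.9 − 9.1 = -5.2 V < 0.7 V, so it is off. The assumption is consistent.

Only D_B conducts; I_R ≈ 2.3 mA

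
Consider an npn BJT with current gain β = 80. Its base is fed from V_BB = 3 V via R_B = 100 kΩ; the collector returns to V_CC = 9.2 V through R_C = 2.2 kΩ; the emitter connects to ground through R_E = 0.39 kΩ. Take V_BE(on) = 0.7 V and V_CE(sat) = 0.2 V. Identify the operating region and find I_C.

Assume active. Base-emitter loop: I_B = (V_BB − V_BE)/(R_B + (β+1)R_E) = (3 − 0.7)/(100 + 81×0.39) = 0.0175 mA.
I_C = β·I_B = 80×0.0175 = 1.4 mA.
V_CE = V_CC − I_C·R_C − I_E·R_E = 9.2 − 1.4×2.2 − 1.42×0.39 = 5.57 V > V_CE(sat), so the active-region assumption holds.

active; I_C ≈ 1.4 mA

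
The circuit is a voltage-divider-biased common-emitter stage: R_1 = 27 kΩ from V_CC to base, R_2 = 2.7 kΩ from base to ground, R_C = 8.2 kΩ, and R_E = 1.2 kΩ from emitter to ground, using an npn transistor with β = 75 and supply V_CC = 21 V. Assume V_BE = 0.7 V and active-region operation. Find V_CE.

Thevenize the base divider: V_Th = V_CC·R_2/(R_1+R_2) = 21×2.7/29.7 = 1.91 V, R_Th = R_1‖R_2 = 2.45 kΩ.
Base-emitter loop: V_Th = I_B·R_Th + V_BE + (β+1)I_B·R_E, so I_B = (1.91 − 0.7) / (2.45 + 76×1.2) = 0.0129 mA.
I_C = β·I_B = 75×0.0129 = 0.968 mA, and I_E = (β+1)I_B = 0.981 mA.
V_CE = V_CC − I_C·R_C − I_E·R_E = 21 − 0.968×8.2 − 0.981×1.2 = 11.9 V.
V_CE = 11.9 V > 0.2 V confirms active-region operation.

V_CE ≈ 12 V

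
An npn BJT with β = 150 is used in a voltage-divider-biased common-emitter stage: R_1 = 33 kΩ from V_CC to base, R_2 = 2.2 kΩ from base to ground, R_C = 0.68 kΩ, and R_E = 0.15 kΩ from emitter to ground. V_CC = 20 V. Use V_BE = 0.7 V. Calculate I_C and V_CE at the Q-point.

I_C ≈ 3.3 mA, V_CE ≈ 17 V

Thevenize the base divider: V_Th = V_CC·R_2/(R_1+R_2) = 20×2.2/35.2 = 1.25 V, R_Th = R_1‖R_2 = 2.06 kΩ.
Base-emitter loop: V_Th = I_B·R_Th + V_BE + (β+1)I_B·R_E, so I_B = (1.25 − 0.7) / (2.06 + 151×0.15) = 0.0223 mA.
I_C = β·I_B = 150×0.0223 = 3.34 mA, and I_E = (β+1)I_B = 3.36 mA.
V_CE = V_CC − I_C·R_C − I_E·R_E = 20 − 3.34×0.68 − 3.36×0.15 = 17.2 V.
V_CE = 17.2 V > 0.2 V confirms active-region operation.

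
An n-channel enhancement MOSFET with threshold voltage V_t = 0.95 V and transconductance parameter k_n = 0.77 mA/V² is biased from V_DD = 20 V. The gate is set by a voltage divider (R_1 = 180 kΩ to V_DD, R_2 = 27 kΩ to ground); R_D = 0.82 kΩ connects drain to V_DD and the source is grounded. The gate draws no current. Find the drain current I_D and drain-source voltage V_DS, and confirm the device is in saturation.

I_D ≈ 1.1 mA, V_DS ≈ 19 V

V_G = V_DD·R_2/(R_1+R_2) = 20×27/207 = 2.61 V. With the source grounded, V_GS = V_G = 2.61 V.
Assume saturation: I_D = (k_n/2)(V_GS − V_t)² = (0.77/2)×(2.61 − 0.95)² = 0.385×1.66² = 1.06 mA.
V_DS = V_DD − I_D·R_D = 20 − 1.06×0.82 = 19.1 V.
Saturation requires V_DS ≥ V_GS − V_t = 1.66 V; 19.1 ≥ 1.66 ✓.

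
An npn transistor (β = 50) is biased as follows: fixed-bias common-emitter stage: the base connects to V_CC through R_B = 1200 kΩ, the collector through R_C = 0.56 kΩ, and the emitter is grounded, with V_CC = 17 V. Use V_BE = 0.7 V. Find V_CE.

Base loop: V_CC = I_B·R_B + V_BE, so I_B = (17 − 0.7)/1200 kΩ = 0.0136 mA.
In the active region I_C = β·I_B = 50 × 0.0136 = 0.679 mA.
Collector loop: V_CE = V_CC − I_C·R_C = 17 − 0.679×0.56 = 16.6 V.
Since V_CE = 16.6 V > V_CE(sat) ≈ 0.2 V, the transistor is in the active region as assumed.

V_CE ≈ 17 V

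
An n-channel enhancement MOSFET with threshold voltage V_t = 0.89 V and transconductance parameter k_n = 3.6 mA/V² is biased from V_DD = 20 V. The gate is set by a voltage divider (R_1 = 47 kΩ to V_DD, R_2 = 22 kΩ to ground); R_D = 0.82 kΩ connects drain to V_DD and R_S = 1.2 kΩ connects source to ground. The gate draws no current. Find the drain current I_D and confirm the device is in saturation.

V_G = V_DD·R_2/(R_1+R_2) = 20×22/69 = 6.38 V.
Assume saturation: I_D = (k_n/2)(V_GS − V_t)² with V_GS = V_G − I_D·R_S = 6.38 − 1.2·I_D.
Substituting gives 2.59·I_D² − 24.7·I_D + 54.2 = 0, with roots I_D = 3.42 or 6.11 mA.
The root I_D = 6.11 mA gives V_GS = -0.952 V ≤ V_t, so take I_D = 3.42 mA.
Then V_GS = 2.27 V and V_DS = V_DD − I_D(R_D+R_S) = 20 − 3.42×2.02 = 13.1 V.
Saturation requires V_DS ≥ V_GS − V_t = 1.38 V; 13.1 ≥ 1.38 ✓.

I_D ≈ 3.4 mA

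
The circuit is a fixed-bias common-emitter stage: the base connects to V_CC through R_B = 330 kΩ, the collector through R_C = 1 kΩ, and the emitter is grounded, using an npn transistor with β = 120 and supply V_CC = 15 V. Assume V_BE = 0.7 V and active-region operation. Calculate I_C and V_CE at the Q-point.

Base loop: V_CC = I_B·R_B + V_BE, so I_B = (15 − 0.7)/330 kΩ = 0.0433 mA.
In the active region I_C = β·I_B = 120 × 0.0433 = 5.2 mA.
Collector loop: V_CE = V_CC − I_C·R_C = 15 − 5.2×1 = 9.8 V.
Since V_CE = 9.8 V > V_CE(sat) ≈ 0.2 V, the transistor is in the active region as assumed.

I_C ≈ 5.2 mA, V_CE ≈ 9.8 V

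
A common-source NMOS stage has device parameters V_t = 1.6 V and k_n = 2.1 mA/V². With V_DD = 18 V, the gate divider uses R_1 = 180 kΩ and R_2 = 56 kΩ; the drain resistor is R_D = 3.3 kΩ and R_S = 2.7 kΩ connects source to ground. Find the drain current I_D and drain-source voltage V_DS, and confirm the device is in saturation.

I_D ≈ 0.69 mA, V_DS ≈ 14 V

V_G = V_DD·R_2/(R_1+R_2) = 18×56/236 = 4.27 V.
Assume saturation: I_D = (k_n/2)(V_GS − V_t)² with V_GS = V_G − I_D·R_S = 4.27 − 2.7·I_D.
Substituting gives 7.65·I_D² − 16.1·I_D + 7.49 = 0, with roots I_D = 0.689 or 1.42 mA.
The root I_D = 1.42 mA gives V_GS = 0.437 V ≤ V_t, so take I_D = 0.689 mA.
Then V_GS = 2.41 V and V_DS = V_DD − I_D(R_D+R_S) = 18 − 0.689×6 = 13.9 V.
Saturation requires V_DS ≥ V_GS − V_t = 0.81 V; 13.9 ≥ 0.81 ✓.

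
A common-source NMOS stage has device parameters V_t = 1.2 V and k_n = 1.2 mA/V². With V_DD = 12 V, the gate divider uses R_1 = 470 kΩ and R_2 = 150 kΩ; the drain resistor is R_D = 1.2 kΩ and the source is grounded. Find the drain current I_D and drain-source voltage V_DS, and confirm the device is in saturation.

I_D ≈ 1.7 mA, V_DS ≈ 9.9 V

V_G = V_DD·R_2/(R_1+R_2) = 12×150/620 = 2.9 V. With the source grounded, V_GS = V_G = 2.9 V.
Assume saturation: I_D = (k_n/2)(V_GS − V_t)² = (1.2/2)×(2.9 − 1.2)² = 0.6×1.7² = 1.74 mA.
V_DS = V_DD − I_D·R_D = 12 − 1.74×1.2 = 9.91 V.
Saturation requires V_DS ≥ V_GS − V_t = 1.7 V; 9.91 ≥ 1.7 ✓.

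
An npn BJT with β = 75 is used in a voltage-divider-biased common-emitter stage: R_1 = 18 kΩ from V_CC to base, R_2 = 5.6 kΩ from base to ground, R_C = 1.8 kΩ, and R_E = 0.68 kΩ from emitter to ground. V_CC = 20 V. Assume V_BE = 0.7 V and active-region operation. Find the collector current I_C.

Thevenize the base divider: V_Th = V_CC·R_2/(R_1+R_2) = 20×5.6/23.6 = 4.75 V, R_Th = R_1‖R_2 = 4.27 kΩ.
Base-emitter loop: V_Th = I_B·R_Th + V_BE + (β+1)I_B·R_E, so I_B = (4.75 − 0.7) / (4.27 + 76×0.68) = 0.0723 mA.
I_C = β·I_B = 75×0.0723 = 5.42 mA, and I_E = (β+1)I_B = 5.5 mA.
V_CE = V_CC − I_C·R_C − I_E·R_E = 20 − 5.42×1.8 − 5.5×0.68 = 6.5 V.
V_CE = 6.5 V > 0.2 V confirms active-region operation.

I_C ≈ 5.4 mA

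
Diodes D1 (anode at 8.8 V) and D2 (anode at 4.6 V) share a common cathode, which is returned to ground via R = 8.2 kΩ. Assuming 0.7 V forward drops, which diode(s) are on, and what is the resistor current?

Only D1 conducts; I_R ≈ 0.99 mA

Assume both conduct. Then node N would need to be at both 8.8−0.7 = 8.1 V and 4.6−0.7 = 3.9 V, which is impossible.
Assume only D1 conducts: V_N = 8.8 − 0.7 = 8.1 V, so I_R = 8.1/8.2 = 0.988 mA.
Check D2: its anode-to-cathode voltage is 4.6 − 8.1 = -3.5 V < 0.7 V, so it is off. The assumption is consistent.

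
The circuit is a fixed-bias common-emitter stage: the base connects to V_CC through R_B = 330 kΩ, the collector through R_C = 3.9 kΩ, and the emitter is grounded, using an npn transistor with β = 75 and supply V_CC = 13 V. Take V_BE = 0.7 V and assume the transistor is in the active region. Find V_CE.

Base loop: V_CC = I_B·R_B + V_BE, so I_B = (13 − 0.7)/330 kΩ = 0.0373 mA.
In the active region I_C = β·I_B = 75 × 0.0373 = 2.8 mA.
Collector loop: V_CE = V_CC − I_C·R_C = 13 − 2.8×3.9 = 2.1 V.
Since V_CE = 2.1 V > V_CE(sat) ≈ 0.2 V, the transistor is in the active region as assumed.

V_CE ≈ 2.1 V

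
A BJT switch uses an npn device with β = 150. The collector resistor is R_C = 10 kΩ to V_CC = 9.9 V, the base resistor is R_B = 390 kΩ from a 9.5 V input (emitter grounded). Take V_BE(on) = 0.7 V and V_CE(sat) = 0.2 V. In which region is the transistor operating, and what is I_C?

Assume active: I_B = (9.5 − 0.7)/390 = 0.0226 mA, giving I_C = β·I_B = 3.38 mA.
But then V_CE = 9.9 − 3.38×10 = -23.9 V < V_CE(sat) = 0.2 V — impossible in the active region.
So the transistor is saturated. With V_CE = 0.2 V, I_C = (V_CC − 0.2)/R_C = 9.7/10 = 0.97 mA.
Check: β·I_B = 3.38 mA > I_C = 0.97 mA, confirming saturation.

saturation; I_C ≈ 0.97 mA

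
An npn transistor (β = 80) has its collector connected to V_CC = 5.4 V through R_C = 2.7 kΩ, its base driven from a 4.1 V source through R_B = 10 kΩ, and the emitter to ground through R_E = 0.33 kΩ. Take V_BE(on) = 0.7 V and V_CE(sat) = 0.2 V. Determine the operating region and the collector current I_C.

saturation; I_C ≈ 1.7 mA

Assume active: I_B = (4.1 − 0.7)/(10 + 81×0.33) = 0.0926 mA, I_C = β·I_B = 7.41 mA.
Then V_CE = 5.4 − 7.41×2.7 − 7.5×0.33 = -17.1 V < 0.2 V — the active assumption fails.
Re-solve with V_CE = 0.2 V. KCL at the emitter: V_E/R_E = (V_BB−0.7−V_E)/R_B + (V_CC−0.2−V_E)/R_C, giving V_E = 0.647 V.
I_C = (V_CC − 0.2 − V_E)/R_C = (5.2 − 0.647)/2.7 = 1.69 mA.
Check: I_B = (3.4 − 0.647)/10 = 0.275 mA, and β·I_B = 22 mA > I_C, confirming saturation.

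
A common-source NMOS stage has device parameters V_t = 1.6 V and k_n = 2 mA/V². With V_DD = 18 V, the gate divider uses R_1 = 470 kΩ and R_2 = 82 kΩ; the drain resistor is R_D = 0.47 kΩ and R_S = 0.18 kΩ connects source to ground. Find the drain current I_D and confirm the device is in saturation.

V_G = V_DD·R_2/(R_1+R_2) = 18×82/552 = 2.67 V.
Assume saturation: I_D = (k_n/2)(V_GS − V_t)² with V_GS = V_G − I_D·R_S = 2.67 − 0.18·I_D.
Substituting gives 0.0324·I_D² − 1.39·I_D + 1.15 = 0, with roots I_D = 0.849 or 41.9 mA.
The root I_D = 41.9 mA gives V_GS = -4.88 V ≤ V_t, so take I_D = 0.849 mA.
Then V_GS = 2.52 V and V_DS = V_DD − I_D(R_D+R_S) = 18 − 0.849×0.65 = 17.4 V.
Saturation requires V_DS ≥ V_GS − V_t = 0.921 V; 17.4 ≥ 0.921 ✓.

I_D ≈ 0.85 mA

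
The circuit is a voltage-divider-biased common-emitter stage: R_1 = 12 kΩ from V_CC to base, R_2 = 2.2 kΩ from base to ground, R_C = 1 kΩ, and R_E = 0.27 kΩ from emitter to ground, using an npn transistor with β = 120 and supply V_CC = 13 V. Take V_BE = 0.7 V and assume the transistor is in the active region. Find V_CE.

Thevenize the base divider: V_Th = V_CC·R_2/(R_1+R_2) = 13×2.2/14.2 = 2.01 V, R_Th = R_1‖R_2 = 1.86 kΩ.
Base-emitter loop: V_Th = I_B·R_Th + V_BE + (β+1)I_B·R_E, so I_B = (2.01 − 0.7) / (1.86 + 121×0.27) = 0.0381 mA.
I_C = β·I_B = 120×0.0381 = 4.57 mA, and I_E = (β+1)I_B = 4.6 mA.
V_CE = V_CC − I_C·R_C − I_E·R_E = 13 − 4.57×1 − 4.6×0.27 = 7.19 V.
V_CE = 7.19 V > 0.2 V confirms active-region operation.

V_CE ≈ 7.2 V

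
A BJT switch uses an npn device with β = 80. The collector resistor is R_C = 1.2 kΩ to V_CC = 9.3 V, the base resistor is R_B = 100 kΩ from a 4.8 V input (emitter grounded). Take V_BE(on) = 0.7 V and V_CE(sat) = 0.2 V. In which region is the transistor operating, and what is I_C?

active; I_C ≈ 3.3 mA

Assume active. Base-emitter loop: I_B = (V_BB − V_BE)/R_B = (4.8 − 0.7)/100 = 0.041 mA.
I_C = β·I_B = 80×0.041 = 3.28 mA.
V_CE = V_CC − I_C·R_C = 9.3 − 3.28×1.2 = 5.36 V > V_CE(sat), so the active-region assumption holds.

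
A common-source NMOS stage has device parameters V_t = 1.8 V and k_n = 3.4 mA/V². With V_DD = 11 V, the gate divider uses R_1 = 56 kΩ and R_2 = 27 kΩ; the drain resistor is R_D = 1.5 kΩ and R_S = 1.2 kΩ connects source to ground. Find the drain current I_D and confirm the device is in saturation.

I_D ≈ 0.88 mA

V_G = V_DD·R_2/(R_1+R_2) = 11×27/83 = 3.58 V.
Assume saturation: I_D = (k_n/2)(V_GS − V_t)² with V_GS = V_G − I_D·R_S = 3.58 − 1.2·I_D.
Substituting gives 2.45·I_D² − 8.26·I_D + 5.38 = 0, with roots I_D = 0.882 or 2.49 mA.
The root I_D = 2.49 mA gives V_GS = 0.59 V ≤ V_t, so take I_D = 0.882 mA.
Then V_GS = 2.52 V and V_DS = V_DD − I_D(R_D+R_S) = 11 − 0.882×2.7 = 8.62 V.
Saturation requires V_DS ≥ V_GS − V_t = 0.72 V; 8.62 ≥ 0.72 ✓.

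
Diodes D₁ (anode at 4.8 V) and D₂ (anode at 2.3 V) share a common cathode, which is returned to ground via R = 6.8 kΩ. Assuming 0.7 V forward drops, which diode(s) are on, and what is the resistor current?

Only D₁ conducts; I_R ≈ 0.6 mA

Assume both conduct. Then node N would need to be at both 4.8−0.7 = 4.1 V and 2.3−0.7 = 1.6 V, which is impossible.
Assume only D₁ conducts: V_N = 4.8 − 0.7 = 4.1 V, so I_R = 4.1/6.8 = 0.603 mA.
Check D₂: its anode-to-cathode voltage is 2.3 − 4.1 = -1.8 V < 0.7 V, so it is off. The assumption is consistent.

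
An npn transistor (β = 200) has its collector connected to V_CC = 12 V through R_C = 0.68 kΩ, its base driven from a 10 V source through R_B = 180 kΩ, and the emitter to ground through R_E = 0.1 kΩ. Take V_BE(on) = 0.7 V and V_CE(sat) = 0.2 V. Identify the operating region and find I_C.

active; I_C ≈ 9.3 mA

Assume active. Base-emitter loop: I_B = (V_BB − V_BE)/(R_B + (β+1)R_E) = (10 − 0.7)/(180 + 201×0.1) = 0.0465 mA.
I_C = β·I_B = 200×0.0465 = 9.3 mA.
V_CE = V_CC − I_C·R_C − I_E·R_E = 12 − 9.3×0.68 − 9.34×0.1 = 4.74 V > V_CE(sat), so the active-region assumption holds.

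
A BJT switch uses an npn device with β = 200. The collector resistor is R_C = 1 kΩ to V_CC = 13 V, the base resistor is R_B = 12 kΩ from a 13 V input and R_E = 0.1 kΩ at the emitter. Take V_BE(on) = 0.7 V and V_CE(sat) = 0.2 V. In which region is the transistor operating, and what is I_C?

Assume active: I_B = (13 − 0.7)/(12 + 201×0.1) = 0.383 mA, I_C = β·I_B = 76.6 mA.
Then V_CE = 13 − 76.6×1 − 77×0.1 = -71.3 V < 0.2 V — the active assumption fails.
Re-solve with V_CE = 0.2 V. KCL at the emitter: V_E/R_E = (V_BB−0.7−V_E)/R_B + (V_CC−0.2−V_E)/R_C, giving V_E = 1.25 V.
I_C = (V_CC − 0.2 − V_E)/R_C = (12.8 − 1.25)/1 = 11.6 mA.
Check: I_B = (12.3 − 1.25)/12 = 0.921 mA, and β·I_B = 184 mA > I_C, confirming saturation.

saturation; I_C ≈ 12 mA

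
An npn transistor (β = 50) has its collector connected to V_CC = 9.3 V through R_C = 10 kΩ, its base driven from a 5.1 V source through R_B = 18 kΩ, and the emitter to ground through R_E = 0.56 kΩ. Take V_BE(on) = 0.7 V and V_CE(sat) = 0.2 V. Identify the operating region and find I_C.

saturation; I_C ≈ 0.85 mA

Assume active: I_B = (5.1 − 0.7)/(18 + 51×0.56) = 0.0945 mA, I_C = β·I_B = 4.73 mA.
Then V_CE = 9.3 − 4.73×10 − 4.82×0.56 = -40.6 V < 0.2 V — the active assumption fails.
Re-solve with V_CE = 0.2 V. KCL at the emitter: V_E/R_E = (V_BB−0.7−V_E)/R_B + (V_CC−0.2−V_E)/R_C, giving V_E = 0.595 V.
I_C = (V_CC − 0.2 − V_E)/R_C = (9.1 − 0.595)/10 = 0.851 mA.
Check: I_B = (4.4 − 0.595)/18 = 0.211 mA, and β·I_B = 10.6 mA > I_C, confirming saturation.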